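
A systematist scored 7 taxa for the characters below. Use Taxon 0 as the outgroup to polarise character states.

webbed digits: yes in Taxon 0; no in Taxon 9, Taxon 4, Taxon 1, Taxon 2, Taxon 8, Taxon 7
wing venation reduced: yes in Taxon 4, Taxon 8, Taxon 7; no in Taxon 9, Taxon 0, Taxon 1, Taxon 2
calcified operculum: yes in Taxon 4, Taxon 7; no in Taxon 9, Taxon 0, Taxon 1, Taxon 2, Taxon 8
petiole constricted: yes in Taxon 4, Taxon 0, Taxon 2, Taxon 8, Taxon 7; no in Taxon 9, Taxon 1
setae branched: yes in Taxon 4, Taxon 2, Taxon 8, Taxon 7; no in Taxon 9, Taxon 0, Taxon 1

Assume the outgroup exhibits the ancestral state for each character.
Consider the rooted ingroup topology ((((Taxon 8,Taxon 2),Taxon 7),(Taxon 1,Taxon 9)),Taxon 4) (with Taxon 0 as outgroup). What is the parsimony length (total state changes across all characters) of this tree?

Map each character onto ((((Taxon 8,Taxon 2),Taxon 7),(Taxon 1,Taxon 9)),Taxon 4) (rooted by Taxon 0) and count the minimum state changes it requires (Fitch parsimony):
webbed digits: 1; wing venation reduced: 3; calcified operculum: 2; petiole constricted: 1; setae branched: 2.
Total tree length = 9.

9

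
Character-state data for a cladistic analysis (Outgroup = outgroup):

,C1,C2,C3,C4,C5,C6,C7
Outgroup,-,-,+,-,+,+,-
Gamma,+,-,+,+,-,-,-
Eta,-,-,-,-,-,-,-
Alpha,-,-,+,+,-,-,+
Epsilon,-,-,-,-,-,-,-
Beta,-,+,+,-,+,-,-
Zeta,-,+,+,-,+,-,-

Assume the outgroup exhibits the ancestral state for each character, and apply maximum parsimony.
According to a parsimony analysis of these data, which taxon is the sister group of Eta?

Character polarity is set by the outgroup: the derived state is whichever differs from the outgroup's state, so for C3, C5, C6 the derived state is '-', and for the remaining characters it is '+'.
C1: derived state '+' in Gamma only — an autapomorphy, so it tells us nothing about relationships among taxa.
C2 (derived state '+') is shared by Beta and Zeta — a synapomorphy uniting that clade.
C3 (derived state '-') is shared by Epsilon and Eta — a synapomorphy uniting that clade.
C4: derived state '+' in Alpha and Gamma only — synapomorphy for {Alpha, Gamma}.
C5: derived state '-' in Alpha, Epsilon, Eta, and Gamma only — synapomorphy for {Alpha, Epsilon, Eta, Gamma}.
C6 (derived state '-') is shared by all ingroup taxa — unites the whole ingroup.
C7 (derived state '+') is unique to Alpha (autapomorphy; uninformative for grouping).
Most parsimonious ingroup topology: (((Gamma,Alpha),(Eta,Epsilon)),(Beta,Zeta)).
Eta and Epsilon form a cherry on this tree, so they are sister taxa.

Epsilon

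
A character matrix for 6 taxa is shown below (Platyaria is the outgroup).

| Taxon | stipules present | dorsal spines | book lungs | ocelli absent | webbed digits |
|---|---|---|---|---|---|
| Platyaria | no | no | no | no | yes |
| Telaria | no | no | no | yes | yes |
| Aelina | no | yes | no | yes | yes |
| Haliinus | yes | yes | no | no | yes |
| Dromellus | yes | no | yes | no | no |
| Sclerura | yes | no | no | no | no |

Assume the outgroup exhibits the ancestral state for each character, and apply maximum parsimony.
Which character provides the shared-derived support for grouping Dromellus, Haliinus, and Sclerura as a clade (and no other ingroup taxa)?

Character polarity is set by the outgroup: the derived state is whichever differs from the outgroup's state, so for webbed digits the derived state is 'no', and for the remaining characters it is 'yes'.
stipules present (derived state 'yes') is shared by Dromellus, Haliinus, and Sclerura — a synapomorphy uniting that clade.
dorsal spines groups Aelina and Haliinus, which is incompatible with the clades supported by the remaining characters; treating it as convergent (homoplasy) costs fewer steps than any alternative tree.
book lungs: derived state 'yes' in Dromellus only — an autapomorphy, so it tells us nothing about relationships among taxa.
Only Aelina and Telaria show the derived state 'yes' for ocelli absent, supporting them as a clade.
Only Dromellus and Sclerura show the derived state 'no' for webbed digits, supporting them as a clade.
Most parsimonious ingroup topology: ((Telaria,Aelina),(Haliinus,(Dromellus,Sclerura))).
The clade {Dromellus, Haliinus, Sclerura} is supported by stipules present: its derived state 'yes' occurs in exactly those taxa and in no other taxon (including the outgroup).

stipules present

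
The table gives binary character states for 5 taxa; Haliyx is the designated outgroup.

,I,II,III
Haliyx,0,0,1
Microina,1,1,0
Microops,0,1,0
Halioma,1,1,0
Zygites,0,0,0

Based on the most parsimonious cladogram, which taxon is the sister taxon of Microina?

Halioma

Character polarity is set by the outgroup: the derived state is whichever differs from the outgroup's state, so for III the derived state is '0', and for the remaining characters it is '1'.
I: derived state '1' in Halioma and Microina only — synapomorphy for {Halioma, Microina}.
II (derived state '1') is shared by Halioma, Microina, and Microops — a synapomorphy uniting that clade.
III (derived state '0') is shared by all ingroup taxa — unites the whole ingroup.
Most parsimonious ingroup topology: (((Microina,Halioma),Microops),Zygites).
Microina and Halioma form a cherry on this tree, so they are sister taxa.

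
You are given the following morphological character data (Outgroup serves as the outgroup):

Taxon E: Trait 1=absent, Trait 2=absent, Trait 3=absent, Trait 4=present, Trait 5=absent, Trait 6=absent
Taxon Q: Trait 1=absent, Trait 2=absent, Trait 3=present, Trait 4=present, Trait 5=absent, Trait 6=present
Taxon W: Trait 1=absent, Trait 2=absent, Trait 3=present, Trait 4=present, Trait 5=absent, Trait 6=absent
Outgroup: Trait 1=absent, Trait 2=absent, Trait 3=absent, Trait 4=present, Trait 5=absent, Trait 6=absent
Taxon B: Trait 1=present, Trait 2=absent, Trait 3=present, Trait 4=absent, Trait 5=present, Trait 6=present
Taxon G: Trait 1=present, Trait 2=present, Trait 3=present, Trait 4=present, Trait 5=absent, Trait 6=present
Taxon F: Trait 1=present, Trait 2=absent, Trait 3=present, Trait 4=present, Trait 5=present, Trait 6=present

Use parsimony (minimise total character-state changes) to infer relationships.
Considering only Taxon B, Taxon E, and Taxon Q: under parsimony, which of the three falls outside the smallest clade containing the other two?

Character polarity is set by the outgroup: the derived state is whichever differs from the outgroup's state, so for Trait 4 the derived state is 'absent', and for the remaining characters it is 'present'.
Trait 1 (derived state 'present') is shared by Taxon B, Taxon F, and Taxon G — a synapomorphy uniting that clade.
Trait 2: derived state 'present' in Taxon G only — an autapomorphy, so it tells us nothing about relationships among taxa.
Trait 3: derived state 'present' in Taxon B, Taxon F, Taxon G, Taxon Q, and Taxon W only — synapomorphy for {Taxon B, Taxon F, Taxon G, Taxon Q, Taxon W}.
Trait 4: derived state 'absent' in Taxon B only — an autapomorphy, so it tells us nothing about relationships among taxa.
Trait 5 (derived state 'present') is shared by Taxon B and Taxon F — a synapomorphy uniting that clade.
Trait 6 (derived state 'present') is shared by Taxon B, Taxon F, Taxon G, and Taxon Q — a synapomorphy uniting that clade.
Most parsimonious ingroup topology: ((Taxon W,(((Taxon B,Taxon F),Taxon G),Taxon Q)),Taxon E).
Taxon Q and Taxon B share a more recent common ancestor with each other than either does with Taxon E, so Taxon E is the least closely related of the three.

Taxon E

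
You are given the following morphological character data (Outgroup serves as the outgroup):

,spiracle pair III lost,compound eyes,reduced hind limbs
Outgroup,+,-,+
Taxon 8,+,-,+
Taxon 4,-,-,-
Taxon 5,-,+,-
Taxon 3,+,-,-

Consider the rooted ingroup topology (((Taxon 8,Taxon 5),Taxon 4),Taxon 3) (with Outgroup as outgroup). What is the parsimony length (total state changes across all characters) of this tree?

5

Map each character onto (((Taxon 8,Taxon 5),Taxon 4),Taxon 3) (rooted by Outgroup) and count the minimum state changes it requires (Fitch parsimony):
spiracle pair III lost: 2; compound eyes: 1; reduced hind limbs: 2.
Total tree length = 5.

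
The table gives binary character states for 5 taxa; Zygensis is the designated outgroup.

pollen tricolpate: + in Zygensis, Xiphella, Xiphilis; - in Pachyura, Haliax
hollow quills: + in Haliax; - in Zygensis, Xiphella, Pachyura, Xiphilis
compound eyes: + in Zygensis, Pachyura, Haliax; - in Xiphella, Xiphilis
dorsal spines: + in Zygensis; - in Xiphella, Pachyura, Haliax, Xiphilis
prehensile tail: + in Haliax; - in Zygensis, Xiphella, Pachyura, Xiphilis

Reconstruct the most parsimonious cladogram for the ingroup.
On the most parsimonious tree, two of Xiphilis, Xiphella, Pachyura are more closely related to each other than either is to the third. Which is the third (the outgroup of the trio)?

Character polarity is set by the outgroup: the derived state is whichever differs from the outgroup's state, so for pollen tricolpate, compound eyes, dorsal spines the derived state is '-', and for the remaining characters it is '+'.
Only Haliax and Pachyura show the derived state '-' for pollen tricolpate, supporting them as a clade.
hollow quills (derived state '+') is unique to Haliax (autapomorphy; uninformative for grouping).
compound eyes: derived state '-' in Xiphella and Xiphilis only — synapomorphy for {Xiphella, Xiphilis}.
dorsal spines (derived state '-') is shared by all ingroup taxa — unites the whole ingroup.
prehensile tail: derived state '+' in Haliax only — an autapomorphy, so it tells us nothing about relationships among taxa.
Most parsimonious ingroup topology: ((Xiphella,Xiphilis),(Pachyura,Haliax)).
Xiphella and Xiphilis share a more recent common ancestor with each other than either does with Pachyura, so Pachyura is the least closely related of the three.

Pachyura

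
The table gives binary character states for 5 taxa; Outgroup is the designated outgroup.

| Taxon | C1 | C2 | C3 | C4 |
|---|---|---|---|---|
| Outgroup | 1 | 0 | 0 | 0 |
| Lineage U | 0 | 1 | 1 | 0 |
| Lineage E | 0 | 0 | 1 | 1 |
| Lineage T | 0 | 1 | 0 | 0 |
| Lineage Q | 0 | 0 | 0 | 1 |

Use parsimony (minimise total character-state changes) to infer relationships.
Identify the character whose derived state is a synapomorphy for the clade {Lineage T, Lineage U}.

C2

Character polarity is set by the outgroup: the derived state is whichever differs from the outgroup's state, so for C1 the derived state is '0', and for the remaining characters it is '1'.
C1 (derived state '0') is shared by all ingroup taxa — unites the whole ingroup.
C2 (derived state '1') is shared by Lineage T and Lineage U — a synapomorphy uniting that clade.
C3 groups Lineage E and Lineage U, which is incompatible with the clades supported by the remaining characters; treating it as convergent (homoplasy) costs fewer steps than any alternative tree.
Only Lineage E and Lineage Q show the derived state '1' for C4, supporting them as a clade.
Most parsimonious ingroup topology: ((Lineage U,Lineage T),(Lineage E,Lineage Q)).
The clade {Lineage T, Lineage U} is supported by C2: its derived state '1' occurs in exactly those taxa and in no other taxon (including the outgroup).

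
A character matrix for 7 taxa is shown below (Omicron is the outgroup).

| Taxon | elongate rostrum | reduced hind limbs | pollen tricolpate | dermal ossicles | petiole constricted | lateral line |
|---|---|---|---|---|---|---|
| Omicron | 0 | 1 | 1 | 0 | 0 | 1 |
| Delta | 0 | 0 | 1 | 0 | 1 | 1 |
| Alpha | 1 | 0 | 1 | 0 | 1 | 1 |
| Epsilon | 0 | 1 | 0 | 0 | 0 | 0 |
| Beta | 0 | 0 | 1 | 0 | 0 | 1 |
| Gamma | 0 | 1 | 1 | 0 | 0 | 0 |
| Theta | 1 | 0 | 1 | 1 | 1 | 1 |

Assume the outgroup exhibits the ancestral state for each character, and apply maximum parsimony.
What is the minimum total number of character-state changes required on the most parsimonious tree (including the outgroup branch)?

Character polarity is set by the outgroup: the derived state is whichever differs from the outgroup's state, so for reduced hind limbs, pollen tricolpate, lateral line the derived state is '0', and for the remaining characters it is '1'.
elongate rostrum: derived state '1' in Alpha and Theta only — synapomorphy for {Alpha, Theta}.
reduced hind limbs (derived state '0') is shared by Alpha, Beta, Delta, and Theta — a synapomorphy uniting that clade.
pollen tricolpate (derived state '0') is unique to Epsilon (autapomorphy; uninformative for grouping).
dermal ossicles (derived state '1') is unique to Theta (autapomorphy; uninformative for grouping).
petiole constricted: derived state '1' in Alpha, Delta, and Theta only — synapomorphy for {Alpha, Delta, Theta}.
lateral line: derived state '0' in Epsilon and Gamma only — synapomorphy for {Epsilon, Gamma}.
Most parsimonious ingroup topology: (((Delta,(Alpha,Theta)),Beta),(Epsilon,Gamma)).
Changes per character on this tree: elongate rostrum: 1; reduced hind limbs: 1; pollen tricolpate: 1; dermal ossicles: 1; petiole constricted: 1; lateral line: 1.
Total = 6.

6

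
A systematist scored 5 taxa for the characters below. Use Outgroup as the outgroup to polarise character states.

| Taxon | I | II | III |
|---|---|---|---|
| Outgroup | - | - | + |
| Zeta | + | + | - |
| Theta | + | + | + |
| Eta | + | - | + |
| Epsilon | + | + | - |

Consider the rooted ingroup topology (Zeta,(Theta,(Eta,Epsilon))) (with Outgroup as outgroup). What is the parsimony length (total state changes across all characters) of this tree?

Map each character onto (Zeta,(Theta,(Eta,Epsilon))) (rooted by Outgroup) and count the minimum state changes it requires (Fitch parsimony):
I: 1; II: 2; III: 2.
Total tree length = 5.

5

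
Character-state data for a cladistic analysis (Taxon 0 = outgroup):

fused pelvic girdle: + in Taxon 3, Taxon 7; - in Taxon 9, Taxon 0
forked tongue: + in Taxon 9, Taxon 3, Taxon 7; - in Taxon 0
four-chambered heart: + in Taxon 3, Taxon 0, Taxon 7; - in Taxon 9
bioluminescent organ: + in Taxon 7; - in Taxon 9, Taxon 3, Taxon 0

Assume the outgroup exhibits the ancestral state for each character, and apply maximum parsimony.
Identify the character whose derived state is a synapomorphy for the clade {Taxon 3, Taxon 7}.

Character polarity is set by the outgroup: the derived state is whichever differs from the outgroup's state, so for four-chambered heart the derived state is '-', and for the remaining characters it is '+'.
Only Taxon 3 and Taxon 7 show the derived state '+' for fused pelvic girdle, supporting them as a clade.
forked tongue (derived state '+') is shared by all ingroup taxa — unites the whole ingroup.
four-chambered heart: derived state '-' in Taxon 9 only — an autapomorphy, so it tells us nothing about relationships among taxa.
bioluminescent organ: derived state '+' in Taxon 7 only — an autapomorphy, so it tells us nothing about relationships among taxa.
Most parsimonious ingroup topology: ((Taxon 7,Taxon 3),Taxon 9).
The clade {Taxon 3, Taxon 7} is supported by fused pelvic girdle: its derived state '+' occurs in exactly those taxa and in no other taxon (including the outgroup).

fused pelvic girdle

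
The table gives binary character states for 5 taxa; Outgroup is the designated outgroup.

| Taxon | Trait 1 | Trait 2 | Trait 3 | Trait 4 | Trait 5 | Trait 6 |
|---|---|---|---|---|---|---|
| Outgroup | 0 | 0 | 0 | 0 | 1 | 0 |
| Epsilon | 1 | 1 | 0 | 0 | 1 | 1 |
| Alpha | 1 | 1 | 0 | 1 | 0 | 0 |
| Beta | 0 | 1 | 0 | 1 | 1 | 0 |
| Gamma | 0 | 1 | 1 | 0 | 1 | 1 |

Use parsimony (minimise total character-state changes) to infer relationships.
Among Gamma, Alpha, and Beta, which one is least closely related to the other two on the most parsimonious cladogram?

Character polarity is set by the outgroup: the derived state is whichever differs from the outgroup's state, so for Trait 5 the derived state is '0', and for the remaining characters it is '1'.
Trait 1 (state '1') occurs in Alpha and Epsilon but conflicts with the nesting implied by the other characters — most parsimoniously interpreted as homoplasy.
All ingroup taxa share the derived state '1' for Trait 2; it defines the ingroup but does not resolve relationships within it.
Trait 3: derived state '1' in Gamma only — an autapomorphy, so it tells us nothing about relationships among taxa.
Trait 4: derived state '1' in Alpha and Beta only — synapomorphy for {Alpha, Beta}.
Trait 5: derived state '0' in Alpha only — an autapomorphy, so it tells us nothing about relationships among taxa.
Only Epsilon and Gamma show the derived state '1' for Trait 6, supporting them as a clade.
Most parsimonious ingroup topology: ((Epsilon,Gamma),(Alpha,Beta)).
Beta and Alpha share a more recent common ancestor with each other than either does with Gamma, so Gamma is the least closely related of the three.

Gamma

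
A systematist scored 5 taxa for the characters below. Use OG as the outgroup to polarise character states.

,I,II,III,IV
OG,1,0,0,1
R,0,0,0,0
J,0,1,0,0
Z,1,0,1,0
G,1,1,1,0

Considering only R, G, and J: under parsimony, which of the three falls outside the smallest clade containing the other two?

Character polarity is set by the outgroup: the derived state is whichever differs from the outgroup's state, so for I, IV the derived state is '0', and for the remaining characters it is '1'.
I (derived state '0') is shared by J and R — a synapomorphy uniting that clade.
II groups G and J, which is incompatible with the clades supported by the remaining characters; treating it as convergent (homoplasy) costs fewer steps than any alternative tree.
III: derived state '1' in G and Z only — synapomorphy for {G, Z}.
IV (derived state '0') is shared by all ingroup taxa — unites the whole ingroup.
Most parsimonious ingroup topology: ((R,J),(Z,G)).
J and R share a more recent common ancestor with each other than either does with G, so G is the least closely related of the three.

G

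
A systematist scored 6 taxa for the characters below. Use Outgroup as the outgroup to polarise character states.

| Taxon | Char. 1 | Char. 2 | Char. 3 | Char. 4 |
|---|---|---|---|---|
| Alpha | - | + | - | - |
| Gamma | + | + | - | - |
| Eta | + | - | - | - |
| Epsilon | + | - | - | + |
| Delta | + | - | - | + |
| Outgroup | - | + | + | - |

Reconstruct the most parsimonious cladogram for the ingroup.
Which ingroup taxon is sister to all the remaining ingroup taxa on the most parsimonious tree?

Character polarity is set by the outgroup: the derived state is whichever differs from the outgroup's state, so for Char. 2, Char. 3 the derived state is '-', and for the remaining characters it is '+'.
Char. 1: derived state '+' in Delta, Epsilon, Eta, and Gamma only — synapomorphy for {Delta, Epsilon, Eta, Gamma}.
Only Delta, Epsilon, and Eta show the derived state '-' for Char. 2, supporting them as a clade.
Char. 3 (derived state '-') is shared by all ingroup taxa — unites the whole ingroup.
Only Delta and Epsilon show the derived state '+' for Char. 4, supporting them as a clade.
Most parsimonious ingroup topology: ((((Delta,Epsilon),Eta),Gamma),Alpha).
Alpha is sister to the clade containing all other ingroup taxa, so it is the earliest-diverging (most basal) ingroup lineage.

Alpha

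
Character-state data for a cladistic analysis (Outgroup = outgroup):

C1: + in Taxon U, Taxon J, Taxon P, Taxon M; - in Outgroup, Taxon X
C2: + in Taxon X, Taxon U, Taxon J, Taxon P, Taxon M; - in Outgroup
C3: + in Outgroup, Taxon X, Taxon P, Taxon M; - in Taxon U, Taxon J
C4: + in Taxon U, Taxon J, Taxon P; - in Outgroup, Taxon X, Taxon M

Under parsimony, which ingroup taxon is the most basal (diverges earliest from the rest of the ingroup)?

Taxon X

Character polarity is set by the outgroup: the derived state is whichever differs from the outgroup's state, so for C3 the derived state is '-', and for the remaining characters it is '+'.
Only Taxon J, Taxon M, Taxon P, and Taxon U show the derived state '+' for C1, supporting them as a clade.
C2 (derived state '+') is shared by all ingroup taxa — unites the whole ingroup.
C3 (derived state '-') is shared by Taxon J and Taxon U — a synapomorphy uniting that clade.
C4: derived state '+' in Taxon J, Taxon P, and Taxon U only — synapomorphy for {Taxon J, Taxon P, Taxon U}.
Most parsimonious ingroup topology: (Taxon X,(((Taxon U,Taxon J),Taxon P),Taxon M)).
Taxon X is sister to the clade containing all other ingroup taxa, so it is the earliest-diverging (most basal) ingroup lineage.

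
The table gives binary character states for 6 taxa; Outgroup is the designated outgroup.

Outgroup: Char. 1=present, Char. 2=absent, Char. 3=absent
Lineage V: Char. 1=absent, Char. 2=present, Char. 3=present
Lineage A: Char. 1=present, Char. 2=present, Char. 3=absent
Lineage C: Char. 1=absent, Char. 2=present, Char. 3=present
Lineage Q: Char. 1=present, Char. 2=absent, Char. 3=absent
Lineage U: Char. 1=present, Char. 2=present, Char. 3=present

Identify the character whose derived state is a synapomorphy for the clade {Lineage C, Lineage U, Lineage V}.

Char. 3

Character polarity is set by the outgroup: the derived state is whichever differs from the outgroup's state, so for Char. 1 the derived state is 'absent', and for the remaining characters it is 'present'.
Only Lineage C and Lineage V show the derived state 'absent' for Char. 1, supporting them as a clade.
Only Lineage A, Lineage C, Lineage U, and Lineage V show the derived state 'present' for Char. 2, supporting them as a clade.
Char. 3 (derived state 'present') is shared by Lineage C, Lineage U, and Lineage V — a synapomorphy uniting that clade.
Most parsimonious ingroup topology: ((((Lineage V,Lineage C),Lineage U),Lineage A),Lineage Q).
The clade {Lineage C, Lineage U, Lineage V} is supported by Char. 3: its derived state 'present' occurs in exactly those taxa and in no other taxon (including the outgroup).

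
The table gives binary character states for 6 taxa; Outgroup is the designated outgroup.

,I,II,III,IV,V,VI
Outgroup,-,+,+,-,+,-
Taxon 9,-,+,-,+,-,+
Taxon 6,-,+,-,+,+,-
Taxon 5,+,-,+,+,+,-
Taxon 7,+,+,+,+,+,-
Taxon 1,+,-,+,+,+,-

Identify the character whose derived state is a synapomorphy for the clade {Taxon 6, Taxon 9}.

Character polarity is set by the outgroup: the derived state is whichever differs from the outgroup's state, so for II, III, V the derived state is '-', and for the remaining characters it is '+'.
I (derived state '+') is shared by Taxon 1, Taxon 5, and Taxon 7 — a synapomorphy uniting that clade.
II (derived state '-') is shared by Taxon 1 and Taxon 5 — a synapomorphy uniting that clade.
III: derived state '-' in Taxon 6 and Taxon 9 only — synapomorphy for {Taxon 6, Taxon 9}.
IV (derived state '+') is shared by all ingroup taxa — unites the whole ingroup.
V: derived state '-' in Taxon 9 only — an autapomorphy, so it tells us nothing about relationships among taxa.
VI (derived state '+') is unique to Taxon 9 (autapomorphy; uninformative for grouping).
Most parsimonious ingroup topology: ((Taxon 9,Taxon 6),((Taxon 5,Taxon 1),Taxon 7)).
The clade {Taxon 6, Taxon 9} is supported by III: its derived state '-' occurs in exactly those taxa and in no other taxon (including the outgroup).

III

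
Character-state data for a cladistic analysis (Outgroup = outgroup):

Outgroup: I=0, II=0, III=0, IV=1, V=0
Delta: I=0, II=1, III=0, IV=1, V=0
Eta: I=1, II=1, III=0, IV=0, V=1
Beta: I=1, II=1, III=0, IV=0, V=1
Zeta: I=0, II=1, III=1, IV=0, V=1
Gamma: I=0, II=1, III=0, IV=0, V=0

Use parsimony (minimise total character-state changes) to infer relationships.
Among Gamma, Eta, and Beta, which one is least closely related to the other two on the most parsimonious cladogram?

Character polarity is set by the outgroup: the derived state is whichever differs from the outgroup's state, so for IV the derived state is '0', and for the remaining characters it is '1'.
I: derived state '1' in Beta and Eta only — synapomorphy for {Beta, Eta}.
All ingroup taxa share the derived state '1' for II; it defines the ingroup but does not resolve relationships within it.
III (derived state '1') is unique to Zeta (autapomorphy; uninformative for grouping).
IV: derived state '0' in Beta, Eta, Gamma, and Zeta only — synapomorphy for {Beta, Eta, Gamma, Zeta}.
V: derived state '1' in Beta, Eta, and Zeta only — synapomorphy for {Beta, Eta, Zeta}.
Most parsimonious ingroup topology: (Delta,(((Eta,Beta),Zeta),Gamma)).
Beta and Eta share a more recent common ancestor with each other than either does with Gamma, so Gamma is the least closely related of the three.

Gamma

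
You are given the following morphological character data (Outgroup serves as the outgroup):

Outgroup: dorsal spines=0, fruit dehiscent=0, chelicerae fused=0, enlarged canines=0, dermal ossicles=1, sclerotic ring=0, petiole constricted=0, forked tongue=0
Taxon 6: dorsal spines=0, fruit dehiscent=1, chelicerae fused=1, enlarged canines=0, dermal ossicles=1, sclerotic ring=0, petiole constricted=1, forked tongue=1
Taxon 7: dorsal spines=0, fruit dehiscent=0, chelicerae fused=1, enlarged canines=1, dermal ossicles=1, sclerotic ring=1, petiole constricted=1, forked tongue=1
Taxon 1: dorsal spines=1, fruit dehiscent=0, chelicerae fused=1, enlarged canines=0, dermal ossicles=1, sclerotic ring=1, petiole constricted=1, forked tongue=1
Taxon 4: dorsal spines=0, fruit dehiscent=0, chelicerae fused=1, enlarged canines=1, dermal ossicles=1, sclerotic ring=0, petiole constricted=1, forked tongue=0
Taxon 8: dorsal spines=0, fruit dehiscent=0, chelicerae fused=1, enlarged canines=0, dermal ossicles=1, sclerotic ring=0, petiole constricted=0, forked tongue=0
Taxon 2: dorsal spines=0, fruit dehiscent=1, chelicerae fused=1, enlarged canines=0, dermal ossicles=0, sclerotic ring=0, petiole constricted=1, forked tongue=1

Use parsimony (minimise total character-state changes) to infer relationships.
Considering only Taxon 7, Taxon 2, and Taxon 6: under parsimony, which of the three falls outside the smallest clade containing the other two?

Taxon 7

Character polarity is set by the outgroup: the derived state is whichever differs from the outgroup's state, so for dermal ossicles the derived state is '0', and for the remaining characters it is '1'.
dorsal spines (derived state '1') is unique to Taxon 1 (autapomorphy; uninformative for grouping).
fruit dehiscent (derived state '1') is shared by Taxon 2 and Taxon 6 — a synapomorphy uniting that clade.
All ingroup taxa share the derived state '1' for chelicerae fused; it defines the ingroup but does not resolve relationships within it.
enlarged canines groups Taxon 4 and Taxon 7, which is incompatible with the clades supported by the remaining characters; treating it as convergent (homoplasy) costs fewer steps than any alternative tree.
dermal ossicles (derived state '0') is unique to Taxon 2 (autapomorphy; uninformative for grouping).
Only Taxon 1 and Taxon 7 show the derived state '1' for sclerotic ring, supporting them as a clade.
petiole constricted: derived state '1' in Taxon 1, Taxon 2, Taxon 4, Taxon 6, and Taxon 7 only — synapomorphy for {Taxon 1, Taxon 2, Taxon 4, Taxon 6, Taxon 7}.
forked tongue: derived state '1' in Taxon 1, Taxon 2, Taxon 6, and Taxon 7 only — synapomorphy for {Taxon 1, Taxon 2, Taxon 6, Taxon 7}.
Most parsimonious ingroup topology: ((((Taxon 6,Taxon 2),(Taxon 7,Taxon 1)),Taxon 4),Taxon 8).
Taxon 6 and Taxon 2 share a more recent common ancestor with each other than either does with Taxon 7, so Taxon 7 is the least closely related of the three.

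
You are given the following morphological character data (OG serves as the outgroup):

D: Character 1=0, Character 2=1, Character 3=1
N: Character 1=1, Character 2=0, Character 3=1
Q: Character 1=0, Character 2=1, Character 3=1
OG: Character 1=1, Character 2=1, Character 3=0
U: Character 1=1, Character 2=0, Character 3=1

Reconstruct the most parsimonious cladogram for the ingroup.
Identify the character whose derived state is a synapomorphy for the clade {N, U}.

Character polarity is set by the outgroup: the derived state is whichever differs from the outgroup's state, so for Character 1, Character 2 the derived state is '0', and for the remaining characters it is '1'.
Character 1: derived state '0' in D and Q only — synapomorphy for {D, Q}.
Character 2 (derived state '0') is shared by N and U — a synapomorphy uniting that clade.
All ingroup taxa share the derived state '1' for Character 3; it defines the ingroup but does not resolve relationships within it.
Most parsimonious ingroup topology: ((D,Q),(N,U)).
The clade {N, U} is supported by Character 2: its derived state '0' occurs in exactly those taxa and in no other taxon (including the outgroup).

Character 2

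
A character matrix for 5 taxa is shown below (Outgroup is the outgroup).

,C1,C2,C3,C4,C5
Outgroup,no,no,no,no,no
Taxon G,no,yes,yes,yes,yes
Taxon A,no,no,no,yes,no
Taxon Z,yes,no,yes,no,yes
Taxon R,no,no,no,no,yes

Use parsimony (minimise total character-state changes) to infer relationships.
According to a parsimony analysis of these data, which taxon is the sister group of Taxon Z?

The outgroup has state 'no' for every character, so 'yes' is the derived state throughout.
C1 (derived state 'yes') is unique to Taxon Z (autapomorphy; uninformative for grouping).
C2 (derived state 'yes') is unique to Taxon G (autapomorphy; uninformative for grouping).
C3: derived state 'yes' in Taxon G and Taxon Z only — synapomorphy for {Taxon G, Taxon Z}.
C4 groups Taxon A and Taxon G, which is incompatible with the clades supported by the remaining characters; treating it as convergent (homoplasy) costs fewer steps than any alternative tree.
C5 (derived state 'yes') is shared by Taxon G, Taxon R, and Taxon Z — a synapomorphy uniting that clade.
Most parsimonious ingroup topology: (((Taxon G,Taxon Z),Taxon R),Taxon A).
Taxon Z and Taxon G form a cherry on this tree, so they are sister taxa.

Taxon G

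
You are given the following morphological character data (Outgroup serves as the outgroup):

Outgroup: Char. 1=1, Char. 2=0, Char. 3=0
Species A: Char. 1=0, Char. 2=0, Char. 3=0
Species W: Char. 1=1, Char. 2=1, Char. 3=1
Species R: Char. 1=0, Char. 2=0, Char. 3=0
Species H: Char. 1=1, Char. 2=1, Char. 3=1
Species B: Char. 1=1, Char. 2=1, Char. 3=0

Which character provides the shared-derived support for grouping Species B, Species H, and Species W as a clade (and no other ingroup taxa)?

Char. 2

Character polarity is set by the outgroup: the derived state is whichever differs from the outgroup's state, so for Char. 1 the derived state is '0', and for the remaining characters it is '1'.
Char. 1: derived state '0' in Species A and Species R only — synapomorphy for {Species A, Species R}.
Char. 2: derived state '1' in Species B, Species H, and Species W only — synapomorphy for {Species B, Species H, Species W}.
Char. 3 (derived state '1') is shared by Species H and Species W — a synapomorphy uniting that clade.
Most parsimonious ingroup topology: ((Species A,Species R),((Species W,Species H),Species B)).
The clade {Species B, Species H, Species W} is supported by Char. 2: its derived state '1' occurs in exactly those taxa and in no other taxon (including the outgroup).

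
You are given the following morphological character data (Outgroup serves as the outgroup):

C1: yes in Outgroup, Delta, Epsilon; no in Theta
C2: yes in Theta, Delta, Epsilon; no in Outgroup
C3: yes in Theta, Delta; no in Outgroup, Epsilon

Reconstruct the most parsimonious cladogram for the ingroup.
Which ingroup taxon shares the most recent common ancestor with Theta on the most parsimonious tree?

Delta

Character polarity is set by the outgroup: the derived state is whichever differs from the outgroup's state, so for C1 the derived state is 'no', and for the remaining characters it is 'yes'.
C1 (derived state 'no') is unique to Theta (autapomorphy; uninformative for grouping).
All ingroup taxa share the derived state 'yes' for C2; it defines the ingroup but does not resolve relationships within it.
C3 (derived state 'yes') is shared by Delta and Theta — a synapomorphy uniting that clade.
Most parsimonious ingroup topology: ((Theta,Delta),Epsilon).
Theta and Delta form a cherry on this tree, so they are sister taxa.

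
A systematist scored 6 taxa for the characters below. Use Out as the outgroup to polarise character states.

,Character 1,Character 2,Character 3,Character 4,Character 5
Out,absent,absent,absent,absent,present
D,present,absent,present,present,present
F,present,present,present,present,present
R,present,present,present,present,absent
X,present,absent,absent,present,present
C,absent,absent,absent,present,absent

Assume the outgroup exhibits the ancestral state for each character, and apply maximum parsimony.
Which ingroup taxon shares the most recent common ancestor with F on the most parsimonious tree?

R

Character polarity is set by the outgroup: the derived state is whichever differs from the outgroup's state, so for Character 5 the derived state is 'absent', and for the remaining characters it is 'present'.
Character 1: derived state 'present' in D, F, R, and X only — synapomorphy for {D, F, R, X}.
Only F and R show the derived state 'present' for Character 2, supporting them as a clade.
Character 3: derived state 'present' in D, F, and R only — synapomorphy for {D, F, R}.
All ingroup taxa share the derived state 'present' for Character 4; it defines the ingroup but does not resolve relationships within it.
Character 5 groups C and R, which is incompatible with the clades supported by the remaining characters; treating it as convergent (homoplasy) costs fewer steps than any alternative tree.
Most parsimonious ingroup topology: (((D,(F,R)),X),C).
F and R form a cherry on this tree, so they are sister taxa.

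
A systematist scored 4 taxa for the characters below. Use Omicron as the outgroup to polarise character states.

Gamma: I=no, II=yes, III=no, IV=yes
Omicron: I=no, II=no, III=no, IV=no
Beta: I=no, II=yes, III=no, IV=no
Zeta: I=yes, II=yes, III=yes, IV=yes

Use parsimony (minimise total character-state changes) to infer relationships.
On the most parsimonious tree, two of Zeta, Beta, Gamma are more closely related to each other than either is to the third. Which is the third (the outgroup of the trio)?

The outgroup has state 'no' for every character, so 'yes' is the derived state throughout.
I: derived state 'yes' in Zeta only — an autapomorphy, so it tells us nothing about relationships among taxa.
II (derived state 'yes') is shared by all ingroup taxa — unites the whole ingroup.
III: derived state 'yes' in Zeta only — an autapomorphy, so it tells us nothing about relationships among taxa.
IV: derived state 'yes' in Gamma and Zeta only — synapomorphy for {Gamma, Zeta}.
Most parsimonious ingroup topology: ((Zeta,Gamma),Beta).
Gamma and Zeta share a more recent common ancestor with each other than either does with Beta, so Beta is the least closely related of the three.

Beta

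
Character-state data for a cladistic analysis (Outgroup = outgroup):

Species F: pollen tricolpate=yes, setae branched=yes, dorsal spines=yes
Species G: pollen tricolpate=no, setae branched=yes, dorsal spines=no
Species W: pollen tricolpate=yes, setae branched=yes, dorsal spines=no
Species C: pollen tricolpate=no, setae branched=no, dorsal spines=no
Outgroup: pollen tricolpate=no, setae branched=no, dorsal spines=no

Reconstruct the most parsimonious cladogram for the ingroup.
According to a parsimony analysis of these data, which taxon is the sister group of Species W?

The outgroup has state 'no' for every character, so 'yes' is the derived state throughout.
pollen tricolpate: derived state 'yes' in Species F and Species W only — synapomorphy for {Species F, Species W}.
Only Species F, Species G, and Species W show the derived state 'yes' for setae branched, supporting them as a clade.
dorsal spines: derived state 'yes' in Species F only — an autapomorphy, so it tells us nothing about relationships among taxa.
Most parsimonious ingroup topology: (((Species F,Species W),Species G),Species C).
Species W and Species F form a cherry on this tree, so they are sister taxa.

Species F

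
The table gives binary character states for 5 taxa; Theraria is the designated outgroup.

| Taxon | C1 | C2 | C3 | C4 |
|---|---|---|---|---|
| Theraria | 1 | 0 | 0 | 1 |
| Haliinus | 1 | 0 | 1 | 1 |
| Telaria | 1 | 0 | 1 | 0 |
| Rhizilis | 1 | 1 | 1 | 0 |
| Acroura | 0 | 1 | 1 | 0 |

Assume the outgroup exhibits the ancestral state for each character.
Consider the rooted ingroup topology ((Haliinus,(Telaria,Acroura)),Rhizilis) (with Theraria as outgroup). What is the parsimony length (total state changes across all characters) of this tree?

6

Map each character onto ((Haliinus,(Telaria,Acroura)),Rhizilis) (rooted by Theraria) and count the minimum state changes it requires (Fitch parsimony):
C1: 1; C2: 2; C3: 1; C4: 2.
Total tree length = 6.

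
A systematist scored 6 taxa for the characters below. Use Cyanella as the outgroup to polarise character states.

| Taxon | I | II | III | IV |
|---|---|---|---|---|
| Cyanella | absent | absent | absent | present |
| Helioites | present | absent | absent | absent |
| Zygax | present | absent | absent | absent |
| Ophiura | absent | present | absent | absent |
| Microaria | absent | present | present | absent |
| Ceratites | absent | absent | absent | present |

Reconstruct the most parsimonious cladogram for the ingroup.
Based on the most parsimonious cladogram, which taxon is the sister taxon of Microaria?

Character polarity is set by the outgroup: the derived state is whichever differs from the outgroup's state, so for IV the derived state is 'absent', and for the remaining characters it is 'present'.
Only Helioites and Zygax show the derived state 'present' for I, supporting them as a clade.
II (derived state 'present') is shared by Microaria and Ophiura — a synapomorphy uniting that clade.
III (derived state 'present') is unique to Microaria (autapomorphy; uninformative for grouping).
IV (derived state 'absent') is shared by Helioites, Microaria, Ophiura, and Zygax — a synapomorphy uniting that clade.
Most parsimonious ingroup topology: (((Helioites,Zygax),(Ophiura,Microaria)),Ceratites).
Microaria and Ophiura form a cherry on this tree, so they are sister taxa.

Ophiura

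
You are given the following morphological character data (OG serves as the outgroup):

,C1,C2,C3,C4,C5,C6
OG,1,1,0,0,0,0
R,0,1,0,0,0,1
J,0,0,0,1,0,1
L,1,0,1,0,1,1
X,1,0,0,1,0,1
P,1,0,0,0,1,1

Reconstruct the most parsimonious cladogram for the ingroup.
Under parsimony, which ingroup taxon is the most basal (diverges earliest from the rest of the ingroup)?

R

Character polarity is set by the outgroup: the derived state is whichever differs from the outgroup's state, so for C1, C2 the derived state is '0', and for the remaining characters it is '1'.
C1 (state '0') occurs in J and R but conflicts with the nesting implied by the other characters — most parsimoniously interpreted as homoplasy.
Only J, L, P, and X show the derived state '0' for C2, supporting them as a clade.
C3 (derived state '1') is unique to L (autapomorphy; uninformative for grouping).
Only J and X show the derived state '1' for C4, supporting them as a clade.
C5 (derived state '1') is shared by L and P — a synapomorphy uniting that clade.
C6 (derived state '1') is shared by all ingroup taxa — unites the whole ingroup.
Most parsimonious ingroup topology: (R,((J,X),(L,P))).
R is sister to the clade containing all other ingroup taxa, so it is the earliest-diverging (most basal) ingroup lineage.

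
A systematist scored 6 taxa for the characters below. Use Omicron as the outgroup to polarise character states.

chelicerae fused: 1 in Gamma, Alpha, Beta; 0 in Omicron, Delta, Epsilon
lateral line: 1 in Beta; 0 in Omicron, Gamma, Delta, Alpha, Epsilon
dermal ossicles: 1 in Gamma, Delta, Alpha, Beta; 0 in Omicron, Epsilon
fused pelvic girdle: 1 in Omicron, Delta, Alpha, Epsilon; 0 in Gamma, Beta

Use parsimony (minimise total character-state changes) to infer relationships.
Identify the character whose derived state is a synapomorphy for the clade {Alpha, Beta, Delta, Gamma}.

Character polarity is set by the outgroup: the derived state is whichever differs from the outgroup's state, so for fused pelvic girdle the derived state is '0', and for the remaining characters it is '1'.
chelicerae fused (derived state '1') is shared by Alpha, Beta, and Gamma — a synapomorphy uniting that clade.
lateral line (derived state '1') is unique to Beta (autapomorphy; uninformative for grouping).
dermal ossicles (derived state '1') is shared by Alpha, Beta, Delta, and Gamma — a synapomorphy uniting that clade.
fused pelvic girdle: derived state '0' in Beta and Gamma only — synapomorphy for {Beta, Gamma}.
Most parsimonious ingroup topology: ((((Beta,Gamma),Alpha),Delta),Epsilon).
The clade {Alpha, Beta, Delta, Gamma} is supported by dermal ossicles: its derived state '1' occurs in exactly those taxa and in no other taxon (including the outgroup).

dermal ossicles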